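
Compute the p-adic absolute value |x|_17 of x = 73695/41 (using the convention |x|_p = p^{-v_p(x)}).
|73695/41|_17 = 1/4913

Step 1 — compute v_17(x) by factoring powers of 17 out of the numerator and denominator: v_17(73695/41) = 3. Step 2 — apply |x|_p = p^{-v_p(x)} = 17^{-3} = 1/4913.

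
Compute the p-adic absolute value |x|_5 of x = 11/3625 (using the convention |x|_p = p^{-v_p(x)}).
|11/3625|_5 = 125

Step 1 — compute v_5(x) by factoring powers of 5 out of the numerator and denominator: v_5(11/3625) = -3. Step 2 — apply |x|_p = p^{-v_p(x)} = 5^{3} = 125.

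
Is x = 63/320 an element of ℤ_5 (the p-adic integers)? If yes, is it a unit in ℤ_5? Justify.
x ∉ ℤ_5 (v_5(x) = -1 < 0)

ℤ_5 = {x ∈ ℚ_5 : v_5(x) ≥ 0} and ℤ_5^× = {x ∈ ℤ_5 : v_5(x) = 0}. Here v_5(63/320) = v_5(num) − v_5(den) = -1; compare against these criteria.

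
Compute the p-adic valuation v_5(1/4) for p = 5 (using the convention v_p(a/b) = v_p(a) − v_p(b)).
v_5(1/4) = 0

Factor powers of 5 from the numerator and denominator of the reduced fraction: 1 = 5^0 · 1 and 4 = 5^0 · 4. Apply v_p(a/b) = v_p(a) − v_p(b): v_5(1/4) = 0 − 0 = 0.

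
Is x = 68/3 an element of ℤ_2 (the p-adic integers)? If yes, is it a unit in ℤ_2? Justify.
x ∈ ℤ_2 but not a unit; v_2(x) = 2 > 0

ℤ_2 = {x ∈ ℚ_2 : v_2(x) ≥ 0} and ℤ_2^× = {x ∈ ℤ_2 : v_2(x) = 0}. Here v_2(68/3) = v_2(num) − v_2(den) = 2; compare against these criteria.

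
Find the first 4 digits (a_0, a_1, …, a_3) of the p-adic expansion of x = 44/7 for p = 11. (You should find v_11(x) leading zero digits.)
(a_0, …, a_3) = (0, 10, 7, 4)

v_11(44/7) = 1, so a_0 = ... = a_0 = 0. Factor out: x = 11^1 · u with u = 4/7 a unit in ℤ_11. Expand u iteratively via a_{v+i} = u_i mod 11, u_{i+1} = (u_i − a_{v+i})/11:
  u_0 = 4/7;  a_1 = 10;  u_1 = (u_0 − 10)/11 = -6/7
  u_1 = -6/7;  a_2 = 7;  u_2 = (u_1 − 7)/11 = -5/7
  u_2 = -5/7;  a_3 = 4;  u_3 = (u_2 − 4)/11 = -3/7
Digits: (0, 10, 7, 4).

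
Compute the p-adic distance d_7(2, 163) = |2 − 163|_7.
d_7(2, 163) = 1/7

Step 1 — x − y = 2 − 163 = -161. Step 2 — v_7(-161) = 1 (factor: -161 = −(7^1 · 23); the sign does not affect v_p). Step 3 — |x − y|_7 = 7^{-1} = 1/7.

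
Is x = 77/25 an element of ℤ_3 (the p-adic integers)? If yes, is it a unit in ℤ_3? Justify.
x ∈ ℤ_3^× (unit); v_3(x) = 0

ℤ_3 = {x ∈ ℚ_3 : v_3(x) ≥ 0} and ℤ_3^× = {x ∈ ℤ_3 : v_3(x) = 0}. Here v_3(77/25) = v_3(num) − v_3(den) = 0; compare against these criteria.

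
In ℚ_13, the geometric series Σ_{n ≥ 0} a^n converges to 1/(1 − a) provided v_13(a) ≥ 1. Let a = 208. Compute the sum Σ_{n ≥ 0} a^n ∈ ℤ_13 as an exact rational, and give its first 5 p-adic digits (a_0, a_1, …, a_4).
Σ a^n = 1/(1 − a) = -1/207;  first 5 digits = (1, 3, 10, 7, 7)

v_13(a) = 1 ≥ 1, so the series converges in ℤ_13 to 1/(1 − a) = 1/(1 − 208) = -1/207. Expand this rational in ℤ_13: compute digits iteratively via d_i = x_i mod 13, x_{i+1} = (x_i − d_i)/13. The first 5 digits are (1, 3, 10, 7, 7).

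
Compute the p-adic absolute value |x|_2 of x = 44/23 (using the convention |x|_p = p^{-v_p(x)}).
|44/23|_2 = 1/4

Step 1 — compute v_2(x) by factoring powers of 2 out of the numerator and denominator: v_2(44/23) = 2. Step 2 — apply |x|_p = p^{-v_p(x)} = 2^{-2} = 1/4.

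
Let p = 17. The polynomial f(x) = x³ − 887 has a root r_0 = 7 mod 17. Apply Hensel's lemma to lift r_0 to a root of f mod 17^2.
r_1 = 109 (mod 289)

Hensel: r_{i+1} = r_i − f(r_i)/f′(r_i) mod 17^{i+2}, where f′(x) = 3x². Iterate:
  r_0 = 7 (mod 17)
  r_1 = 109 (mod 289)
Final: r = 109 with f(r) ≡ 0 mod 17^2.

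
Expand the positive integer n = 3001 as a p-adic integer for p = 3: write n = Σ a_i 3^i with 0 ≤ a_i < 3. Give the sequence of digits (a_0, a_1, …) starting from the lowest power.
(a_0, a_1, …) = (1, 1, 0, 0, 1, 0, 1, 1)

Repeated division by 3 gives the digits low-to-high: 3001 = 1 + 1·3^1 + 1·3^4 + 1·3^6 + 1·3^7. Digit sequence: (1, 1, 0, 0, 1, 0, 1, 1).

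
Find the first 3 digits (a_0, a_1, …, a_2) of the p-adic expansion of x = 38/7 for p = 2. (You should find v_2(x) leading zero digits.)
(a_0, …, a_2) = (0, 1, 0)

v_2(38/7) = 1, so a_0 = ... = a_0 = 0. Factor out: x = 2^1 · u with u = 19/7 a unit in ℤ_2. Expand u iteratively via a_{v+i} = u_i mod 2, u_{i+1} = (u_i − a_{v+i})/2:
  u_0 = 19/7;  a_1 = 1;  u_1 = (u_0 − 1)/2 = 6/7
  u_1 = 6/7;  a_2 = 0;  u_2 = (u_1 − 0)/2 = 3/7
Digits: (0, 1, 0).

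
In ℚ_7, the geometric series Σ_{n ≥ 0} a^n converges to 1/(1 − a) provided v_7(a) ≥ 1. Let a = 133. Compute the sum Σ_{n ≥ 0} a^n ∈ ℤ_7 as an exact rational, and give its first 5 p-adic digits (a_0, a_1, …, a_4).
Σ a^n = 1/(1 − a) = -1/132;  first 5 digits = (1, 5, 6, 1, 2)

v_7(a) = 1 ≥ 1, so the series converges in ℤ_7 to 1/(1 − a) = 1/(1 − 133) = -1/132. Expand this rational in ℤ_7: compute digits iteratively via d_i = x_i mod 7, x_{i+1} = (x_i − d_i)/7. The first 5 digits are (1, 5, 6, 1, 2).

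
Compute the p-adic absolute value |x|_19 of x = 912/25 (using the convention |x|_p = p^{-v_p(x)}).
|912/25|_19 = 1/19

Step 1 — compute v_19(x) by factoring powers of 19 out of the numerator and denominator: v_19(912/25) = 1. Step 2 — apply |x|_p = p^{-v_p(x)} = 19^{-1} = 1/19.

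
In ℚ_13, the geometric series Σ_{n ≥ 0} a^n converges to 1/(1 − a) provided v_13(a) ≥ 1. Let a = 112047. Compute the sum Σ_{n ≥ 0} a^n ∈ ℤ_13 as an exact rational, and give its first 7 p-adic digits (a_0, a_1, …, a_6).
Σ a^n = 1/(1 − a) = -1/112046;  first 7 digits = (1, 0, 0, 12, 3, 0, 1)

v_13(a) = 3 ≥ 1, so the series converges in ℤ_13 to 1/(1 − a) = 1/(1 − 112047) = -1/112046. Expand this rational in ℤ_13: compute digits iteratively via d_i = x_i mod 13, x_{i+1} = (x_i − d_i)/13. The first 7 digits are (1, 0, 0, 12, 3, 0, 1).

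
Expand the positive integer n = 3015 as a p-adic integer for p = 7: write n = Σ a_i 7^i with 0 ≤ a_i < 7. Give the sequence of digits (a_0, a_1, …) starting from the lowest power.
(a_0, a_1, …) = (5, 3, 5, 1, 1)

Repeated division by 7 gives the digits low-to-high: 3015 = 5 + 3·7^1 + 5·7^2 + 1·7^3 + 1·7^4. Digit sequence: (5, 3, 5, 1, 1).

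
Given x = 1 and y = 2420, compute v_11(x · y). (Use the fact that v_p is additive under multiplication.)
v_11(2420) = 2

v_p(x) = 0 (factor: 1 = 11^0 · 1); v_p(y) = 2 (factor: 2420 = 11^2 · 20). Additivity: v_p(xy) = v_p(x) + v_p(y) = 0 + 2 = 2. (Direct check: xy = 2420 = 11^2 · (20).)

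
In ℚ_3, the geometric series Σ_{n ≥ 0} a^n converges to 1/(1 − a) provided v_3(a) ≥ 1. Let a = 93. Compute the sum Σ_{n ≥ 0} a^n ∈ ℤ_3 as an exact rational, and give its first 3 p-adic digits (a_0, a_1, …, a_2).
Σ a^n = 1/(1 − a) = -1/92;  first 3 digits = (1, 1, 2)

v_3(a) = 1 ≥ 1, so the series converges in ℤ_3 to 1/(1 − a) = 1/(1 − 93) = -1/92. Expand this rational in ℤ_3: compute digits iteratively via d_i = x_i mod 3, x_{i+1} = (x_i − d_i)/3. The first 3 digits are (1, 1, 2).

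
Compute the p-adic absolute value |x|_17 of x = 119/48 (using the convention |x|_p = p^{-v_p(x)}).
|119/48|_17 = 1/17

Step 1 — compute v_17(x) by factoring powers of 17 out of the numerator and denominator: v_17(119/48) = 1. Step 2 — apply |x|_p = p^{-v_p(x)} = 17^{-1} = 1/17.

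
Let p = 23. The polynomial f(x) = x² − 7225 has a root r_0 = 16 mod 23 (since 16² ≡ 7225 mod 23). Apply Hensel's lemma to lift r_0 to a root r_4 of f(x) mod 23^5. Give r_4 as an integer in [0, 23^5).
r_4 = 85 (mod 6436343)

Hensel's recurrence: r_{i+1} = r_i − f(r_i)·(f′(r_i))^{-1} mod 23^{i+2}, with f′(x) = 2x. Iterate:
  r_0 = 16 (mod 23)
  r_1 = 85 (mod 529)
  r_2 = 85 (mod 12167)
  r_3 = 85 (mod 279841)
  r_4 = 85 (mod 6436343)
Final: r_4 = 85, and one checks f(r_4) ≡ 0 mod 23^5.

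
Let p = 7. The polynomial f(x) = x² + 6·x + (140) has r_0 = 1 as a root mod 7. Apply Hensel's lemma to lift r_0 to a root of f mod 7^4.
r_3 = 883 (mod 2401)

Hensel: r_{i+1} = r_i − f(r_i)·(f′(r_i))^{-1} mod 7^{i+2}, f′(x) = 2x + 6. Iterate:
  r_0 = 1 (mod 7)
  r_1 = 1 (mod 49)
  r_2 = 197 (mod 343)
  r_3 = 883 (mod 2401)
Final: r = 883 satisfies f(r) ≡ 0 mod 7^4.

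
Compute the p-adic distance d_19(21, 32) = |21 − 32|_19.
d_19(21, 32) = 1

Step 1 — x − y = 21 − 32 = -11. Step 2 — v_19(-11) = 0 (factor: -11 = −(19^0 · 11); the sign does not affect v_p). Step 3 — |x − y|_19 = 19^{0} = 1.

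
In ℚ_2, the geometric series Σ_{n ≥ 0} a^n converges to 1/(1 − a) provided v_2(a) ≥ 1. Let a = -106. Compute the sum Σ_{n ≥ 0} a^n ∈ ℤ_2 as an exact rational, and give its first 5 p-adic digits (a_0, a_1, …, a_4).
Σ a^n = 1/(1 − a) = 1/107;  first 5 digits = (1, 1, 0, 0, 0)

v_2(a) = 1 ≥ 1, so the series converges in ℤ_2 to 1/(1 − a) = 1/(1 − (-106)) = 1/107. Expand this rational in ℤ_2: compute digits iteratively via d_i = x_i mod 2, x_{i+1} = (x_i − d_i)/2. The first 5 digits are (1, 1, 0, 0, 0).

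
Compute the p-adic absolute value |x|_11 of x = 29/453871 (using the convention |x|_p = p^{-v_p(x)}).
|29/453871|_11 = 14641

Step 1 — compute v_11(x) by factoring powers of 11 out of the numerator and denominator: v_11(29/453871) = -4. Step 2 — apply |x|_p = p^{-v_p(x)} = 11^{4} = 14641.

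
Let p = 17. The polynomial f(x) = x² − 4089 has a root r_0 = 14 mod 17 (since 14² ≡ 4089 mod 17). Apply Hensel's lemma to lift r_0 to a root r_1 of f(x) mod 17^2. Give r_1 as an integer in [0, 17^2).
r_1 = 184 (mod 289)

Hensel's recurrence: r_{i+1} = r_i − f(r_i)·(f′(r_i))^{-1} mod 17^{i+2}, with f′(x) = 2x. Iterate:
  r_0 = 14 (mod 17)
  r_1 = 184 (mod 289)
Final: r_1 = 184, and one checks f(r_1) ≡ 0 mod 17^2.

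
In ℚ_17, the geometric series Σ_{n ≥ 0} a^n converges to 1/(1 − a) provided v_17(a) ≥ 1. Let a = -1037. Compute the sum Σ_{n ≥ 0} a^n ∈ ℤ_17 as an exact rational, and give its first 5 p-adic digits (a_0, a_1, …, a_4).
Σ a^n = 1/(1 − a) = 1/1038;  first 5 digits = (1, 7, 11, 0, 10)

v_17(a) = 1 ≥ 1, so the series converges in ℤ_17 to 1/(1 − a) = 1/(1 − (-1037)) = 1/1038. Expand this rational in ℤ_17: compute digits iteratively via d_i = x_i mod 17, x_{i+1} = (x_i − d_i)/17. The first 5 digits are (1, 7, 11, 0, 10).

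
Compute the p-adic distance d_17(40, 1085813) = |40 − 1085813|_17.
d_17(40, 1085813) = 1/83521

Step 1 — x − y = 40 − 1085813 = -1085773. Step 2 — v_17(-1085773) = 4 (factor: -1085773 = −(17^4 · 13); the sign does not affect v_p). Step 3 — |x − y|_17 = 17^{-4} = 1/83521.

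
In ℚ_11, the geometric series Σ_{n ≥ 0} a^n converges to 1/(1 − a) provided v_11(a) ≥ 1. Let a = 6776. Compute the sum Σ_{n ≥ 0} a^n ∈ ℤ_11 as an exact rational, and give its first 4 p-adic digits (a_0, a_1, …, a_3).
Σ a^n = 1/(1 − a) = -1/6775;  first 4 digits = (1, 0, 1, 5)

v_11(a) = 2 ≥ 1, so the series converges in ℤ_11 to 1/(1 − a) = 1/(1 − 6776) = -1/6775. Expand this rational in ℤ_11: compute digits iteratively via d_i = x_i mod 11, x_{i+1} = (x_i − d_i)/11. The first 4 digits are (1, 0, 1, 5).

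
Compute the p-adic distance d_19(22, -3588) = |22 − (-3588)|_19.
d_19(22, -3588) = 1/361

Step 1 — x − y = 22 − (-3588) = 3610. Step 2 — v_19(3610) = 2 (factor: 3610 = (19^2 · 10); the sign does not affect v_p). Step 3 — |x − y|_19 = 19^{-2} = 1/361.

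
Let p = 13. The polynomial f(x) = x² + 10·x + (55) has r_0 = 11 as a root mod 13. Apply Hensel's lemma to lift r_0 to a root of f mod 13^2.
r_1 = 76 (mod 169)

Hensel: r_{i+1} = r_i − f(r_i)·(f′(r_i))^{-1} mod 13^{i+2}, f′(x) = 2x + 10. Iterate:
  r_0 = 11 (mod 13)
  r_1 = 76 (mod 169)
Final: r = 76 satisfies f(r) ≡ 0 mod 13^2.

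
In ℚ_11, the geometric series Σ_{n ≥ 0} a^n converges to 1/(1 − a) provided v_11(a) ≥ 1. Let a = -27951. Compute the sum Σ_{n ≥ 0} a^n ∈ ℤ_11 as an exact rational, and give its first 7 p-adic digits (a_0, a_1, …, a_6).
Σ a^n = 1/(1 − a) = 1/27952;  first 7 digits = (1, 0, 0, 1, 9, 10, 0)

v_11(a) = 3 ≥ 1, so the series converges in ℤ_11 to 1/(1 − a) = 1/(1 − (-27951)) = 1/27952. Expand this rational in ℤ_11: compute digits iteratively via d_i = x_i mod 11, x_{i+1} = (x_i − d_i)/11. The first 7 digits are (1, 0, 0, 1, 9, 10, 0).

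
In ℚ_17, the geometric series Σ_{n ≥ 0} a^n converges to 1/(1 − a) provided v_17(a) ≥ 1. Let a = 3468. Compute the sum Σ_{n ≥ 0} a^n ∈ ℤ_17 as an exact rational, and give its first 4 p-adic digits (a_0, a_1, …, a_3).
Σ a^n = 1/(1 − a) = -1/3467;  first 4 digits = (1, 0, 12, 0)

v_17(a) = 2 ≥ 1, so the series converges in ℤ_17 to 1/(1 − a) = 1/(1 − 3468) = -1/3467. Expand this rational in ℤ_17: compute digits iteratively via d_i = x_i mod 17, x_{i+1} = (x_i − d_i)/17. The first 4 digits are (1, 0, 12, 0).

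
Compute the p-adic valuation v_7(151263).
v_7(151263) = 5

v_7(n) is the largest exponent k such that 7^k divides n. Factor out: 151263 = 7^5 · 9. (Sign doesn't affect v_p.) So v_7(151263) = 5.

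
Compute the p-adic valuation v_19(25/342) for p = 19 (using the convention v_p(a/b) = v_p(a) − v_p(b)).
v_19(25/342) = -1

Factor powers of 19 from the numerator and denominator of the reduced fraction: 25 = 19^0 · 25 and 342 = 19^1 · 18. Apply v_p(a/b) = v_p(a) − v_p(b): v_19(25/342) = 0 − 1 = -1.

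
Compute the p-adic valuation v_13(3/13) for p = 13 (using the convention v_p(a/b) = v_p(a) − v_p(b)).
v_13(3/13) = -1

Factor powers of 13 from the numerator and denominator of the reduced fraction: 3 = 13^0 · 3 and 13 = 13^1 · 1. Apply v_p(a/b) = v_p(a) − v_p(b): v_13(3/13) = 0 − 1 = -1.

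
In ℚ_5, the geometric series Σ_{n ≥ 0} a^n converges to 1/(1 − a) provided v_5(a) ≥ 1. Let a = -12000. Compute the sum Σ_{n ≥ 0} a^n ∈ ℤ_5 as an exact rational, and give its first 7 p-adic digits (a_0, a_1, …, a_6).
Σ a^n = 1/(1 − a) = 1/12001;  first 7 digits = (1, 0, 0, 4, 0, 1, 0)

v_5(a) = 3 ≥ 1, so the series converges in ℤ_5 to 1/(1 − a) = 1/(1 − (-12000)) = 1/12001. Expand this rational in ℤ_5: compute digits iteratively via d_i = x_i mod 5, x_{i+1} = (x_i − d_i)/5. The first 7 digits are (1, 0, 0, 4, 0, 1, 0).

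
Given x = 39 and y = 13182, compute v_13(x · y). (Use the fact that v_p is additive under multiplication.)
v_13(514098) = 4

v_p(x) = 1 (factor: 39 = 13^1 · 3); v_p(y) = 3 (factor: 13182 = 13^3 · 6). Additivity: v_p(xy) = v_p(x) + v_p(y) = 1 + 3 = 4. (Direct check: xy = 514098 = 13^4 · (18).)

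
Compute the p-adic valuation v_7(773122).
v_7(773122) = 5

v_7(n) is the largest exponent k such that 7^k divides n. Factor out: 773122 = 7^5 · 46. (Sign doesn't affect v_p.) So v_7(773122) = 5.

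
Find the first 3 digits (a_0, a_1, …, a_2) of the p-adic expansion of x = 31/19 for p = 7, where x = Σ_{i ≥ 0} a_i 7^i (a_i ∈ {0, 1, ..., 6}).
(a_0, …, a_2) = (2, 4, 2)

v_7(31/19) = 0 (numerator and denominator both coprime to 7), so x ∈ ℤ_7^×. Compute digits iteratively via a_i = x_i mod 7, x_{i+1} = (x_i − a_i)/7, with x_0 = x:
  x_0 = 31/19;  a_0 = 2;  x_1 = (x_0 − 2)/7 = -1/19
  x_1 = -1/19;  a_1 = 4;  x_2 = (x_1 − 4)/7 = -11/19
  x_2 = -11/19;  a_2 = 2;  x_3 = (x_2 − 2)/7 = -7/19
Digits: (2, 4, 2).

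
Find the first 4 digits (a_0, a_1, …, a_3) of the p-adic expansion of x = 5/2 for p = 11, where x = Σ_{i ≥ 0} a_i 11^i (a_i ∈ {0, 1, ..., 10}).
(a_0, …, a_3) = (8, 5, 5, 5)

v_11(5/2) = 0 (numerator and denominator both coprime to 11), so x ∈ ℤ_11^×. Compute digits iteratively via a_i = x_i mod 11, x_{i+1} = (x_i − a_i)/11, with x_0 = x:
  x_0 = 5/2;  a_0 = 8;  x_1 = (x_0 − 8)/11 = -1/2
  x_1 = -1/2;  a_1 = 5;  x_2 = (x_1 − 5)/11 = -1/2
  x_2 = -1/2;  a_2 = 5;  x_3 = (x_2 − 5)/11 = -1/2
  x_3 = -1/2;  a_3 = 5;  x_4 = (x_3 − 5)/11 = -1/2
Digits: (8, 5, 5, 5).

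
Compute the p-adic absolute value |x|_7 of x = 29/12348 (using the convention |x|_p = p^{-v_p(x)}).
|29/12348|_7 = 343

Step 1 — compute v_7(x) by factoring powers of 7 out of the numerator and denominator: v_7(29/12348) = -3. Step 2 — apply |x|_p = p^{-v_p(x)} = 7^{3} = 343.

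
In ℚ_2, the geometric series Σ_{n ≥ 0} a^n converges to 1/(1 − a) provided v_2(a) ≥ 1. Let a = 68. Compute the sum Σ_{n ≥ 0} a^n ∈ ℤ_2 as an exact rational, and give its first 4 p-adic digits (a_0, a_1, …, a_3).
Σ a^n = 1/(1 − a) = -1/67;  first 4 digits = (1, 0, 1, 0)

v_2(a) = 2 ≥ 1, so the series converges in ℤ_2 to 1/(1 − a) = 1/(1 − 68) = -1/67. Expand this rational in ℤ_2: compute digits iteratively via d_i = x_i mod 2, x_{i+1} = (x_i − d_i)/2. The first 4 digits are (1, 0, 1, 0).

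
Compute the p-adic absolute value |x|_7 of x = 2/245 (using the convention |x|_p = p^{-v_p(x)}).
|2/245|_7 = 49

Step 1 — compute v_7(x) by factoring powers of 7 out of the numerator and denominator: v_7(2/245) = -2. Step 2 — apply |x|_p = p^{-v_p(x)} = 7^{2} = 49.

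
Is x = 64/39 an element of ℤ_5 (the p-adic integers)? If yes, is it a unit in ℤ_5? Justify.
x ∈ ℤ_5^× (unit); v_5(x) = 0

ℤ_5 = {x ∈ ℚ_5 : v_5(x) ≥ 0} and ℤ_5^× = {x ∈ ℤ_5 : v_5(x) = 0}. Here v_5(64/39) = v_5(num) − v_5(den) = 0; compare against these criteria.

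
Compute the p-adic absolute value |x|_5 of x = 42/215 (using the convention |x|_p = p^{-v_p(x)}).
|42/215|_5 = 5

Step 1 — compute v_5(x) by factoring powers of 5 out of the numerator and denominator: v_5(42/215) = -1. Step 2 — apply |x|_p = p^{-v_p(x)} = 5^{1} = 5.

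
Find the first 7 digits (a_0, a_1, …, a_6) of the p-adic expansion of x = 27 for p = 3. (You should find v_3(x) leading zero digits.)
(a_0, …, a_6) = (0, 0, 0, 1, 0, 0, 0)

v_3(27) = 3, so a_0 = ... = a_2 = 0. Factor out: x = 3^3 · u with u = 1 a unit in ℤ_3. Expand u iteratively via a_{v+i} = u_i mod 3, u_{i+1} = (u_i − a_{v+i})/3:
  u_0 = 1;  a_3 = 1;  u_1 = (u_0 − 1)/3 = 0
  u_1 = 0;  a_4 = 0;  u_2 = (u_1 − 0)/3 = 0
  u_2 = 0;  a_5 = 0;  u_3 = (u_2 − 0)/3 = 0
  u_3 = 0;  a_6 = 0;  u_4 = (u_3 − 0)/3 = 0
Digits: (0, 0, 0, 1, 0, 0, 0).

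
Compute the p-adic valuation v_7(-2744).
v_7(-2744) = 3

v_7(n) is the largest exponent k such that 7^k divides n. Factor out: -2744 = -7^3 · 8. (Sign doesn't affect v_p.) So v_7(-2744) = 3.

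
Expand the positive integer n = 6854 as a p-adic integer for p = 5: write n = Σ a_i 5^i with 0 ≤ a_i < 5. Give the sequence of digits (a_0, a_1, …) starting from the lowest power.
(a_0, a_1, …) = (4, 0, 4, 4, 0, 2)

Repeated division by 5 gives the digits low-to-high: 6854 = 4 + 4·5^2 + 4·5^3 + 2·5^5. Digit sequence: (4, 0, 4, 4, 0, 2).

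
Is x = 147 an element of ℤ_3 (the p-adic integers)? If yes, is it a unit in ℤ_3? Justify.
x ∈ ℤ_3 but not a unit; v_3(x) = 1 > 0

ℤ_3 = {x ∈ ℚ_3 : v_3(x) ≥ 0} and ℤ_3^× = {x ∈ ℤ_3 : v_3(x) = 0}. Here v_3(147) = v_3(num) − v_3(den) = 1; compare against these criteria.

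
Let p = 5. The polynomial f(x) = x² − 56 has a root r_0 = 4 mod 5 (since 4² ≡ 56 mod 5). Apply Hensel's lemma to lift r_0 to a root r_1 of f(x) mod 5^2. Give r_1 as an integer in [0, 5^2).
r_1 = 9 (mod 25)

Hensel's recurrence: r_{i+1} = r_i − f(r_i)·(f′(r_i))^{-1} mod 5^{i+2}, with f′(x) = 2x. Iterate:
  r_0 = 4 (mod 5)
  r_1 = 9 (mod 25)
Final: r_1 = 9, and one checks f(r_1) ≡ 0 mod 5^2.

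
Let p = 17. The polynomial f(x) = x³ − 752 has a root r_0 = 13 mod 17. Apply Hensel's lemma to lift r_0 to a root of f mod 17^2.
r_1 = 13 (mod 289)

Hensel: r_{i+1} = r_i − f(r_i)/f′(r_i) mod 17^{i+2}, where f′(x) = 3x². Iterate:
  r_0 = 13 (mod 17)
  r_1 = 13 (mod 289)
Final: r = 13 with f(r) ≡ 0 mod 17^2.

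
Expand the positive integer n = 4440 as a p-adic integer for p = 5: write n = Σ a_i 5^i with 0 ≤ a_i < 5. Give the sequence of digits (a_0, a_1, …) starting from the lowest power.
(a_0, a_1, …) = (0, 3, 2, 0, 2, 1)

Repeated division by 5 gives the digits low-to-high: 4440 = 3·5^1 + 2·5^2 + 2·5^4 + 1·5^5. Digit sequence: (0, 3, 2, 0, 2, 1).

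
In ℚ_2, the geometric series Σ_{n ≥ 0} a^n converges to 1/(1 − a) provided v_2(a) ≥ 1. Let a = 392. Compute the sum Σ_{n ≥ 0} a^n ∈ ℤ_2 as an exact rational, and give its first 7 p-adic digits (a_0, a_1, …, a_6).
Σ a^n = 1/(1 − a) = -1/391;  first 7 digits = (1, 0, 0, 1, 0, 0, 1)

v_2(a) = 3 ≥ 1, so the series converges in ℤ_2 to 1/(1 − a) = 1/(1 − 392) = -1/391. Expand this rational in ℤ_2: compute digits iteratively via d_i = x_i mod 2, x_{i+1} = (x_i − d_i)/2. The first 7 digits are (1, 0, 0, 1, 0, 0, 1).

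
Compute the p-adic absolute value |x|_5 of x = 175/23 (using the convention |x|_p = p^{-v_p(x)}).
|175/23|_5 = 1/25

Step 1 — compute v_5(x) by factoring powers of 5 out of the numerator and denominator: v_5(175/23) = 2. Step 2 — apply |x|_p = p^{-v_p(x)} = 5^{-2} = 1/25.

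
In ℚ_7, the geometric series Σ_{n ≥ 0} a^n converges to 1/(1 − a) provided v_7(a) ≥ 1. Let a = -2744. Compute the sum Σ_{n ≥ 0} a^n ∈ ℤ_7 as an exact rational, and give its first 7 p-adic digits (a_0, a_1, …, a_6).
Σ a^n = 1/(1 − a) = 1/2745;  first 7 digits = (1, 0, 0, 6, 5, 6, 0)

v_7(a) = 3 ≥ 1, so the series converges in ℤ_7 to 1/(1 − a) = 1/(1 − (-2744)) = 1/2745. Expand this rational in ℤ_7: compute digits iteratively via d_i = x_i mod 7, x_{i+1} = (x_i − d_i)/7. The first 7 digits are (1, 0, 0, 6, 5, 6, 0).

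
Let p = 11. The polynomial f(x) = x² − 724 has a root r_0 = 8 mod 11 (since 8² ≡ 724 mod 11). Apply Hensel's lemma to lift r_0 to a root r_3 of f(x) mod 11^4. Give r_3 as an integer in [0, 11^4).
r_3 = 1955 (mod 14641)

Hensel's recurrence: r_{i+1} = r_i − f(r_i)·(f′(r_i))^{-1} mod 11^{i+2}, with f′(x) = 2x. Iterate:
  r_0 = 8 (mod 11)
  r_1 = 19 (mod 121)
  r_2 = 624 (mod 1331)
  r_3 = 1955 (mod 14641)
Final: r_3 = 1955, and one checks f(r_3) ≡ 0 mod 11^4.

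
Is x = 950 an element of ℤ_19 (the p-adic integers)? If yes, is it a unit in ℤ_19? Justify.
x ∈ ℤ_19 but not a unit; v_19(x) = 1 > 0

ℤ_19 = {x ∈ ℚ_19 : v_19(x) ≥ 0} and ℤ_19^× = {x ∈ ℤ_19 : v_19(x) = 0}. Here v_19(950) = v_19(num) − v_19(den) = 1; compare against these criteria.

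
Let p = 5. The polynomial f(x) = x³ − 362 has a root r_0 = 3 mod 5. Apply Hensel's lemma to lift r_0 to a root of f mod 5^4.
r_3 = 183 (mod 625)

Hensel: r_{i+1} = r_i − f(r_i)/f′(r_i) mod 5^{i+2}, where f′(x) = 3x². Iterate:
  r_0 = 3 (mod 5)
  r_1 = 8 (mod 25)
  r_2 = 58 (mod 125)
  r_3 = 183 (mod 625)
Final: r = 183 with f(r) ≡ 0 mod 5^4.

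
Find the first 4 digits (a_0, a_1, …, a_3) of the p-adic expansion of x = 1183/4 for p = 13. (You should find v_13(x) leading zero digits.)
(a_0, …, a_3) = (0, 0, 5, 3)

v_13(1183/4) = 2, so a_0 = ... = a_1 = 0. Factor out: x = 13^2 · u with u = 7/4 a unit in ℤ_13. Expand u iteratively via a_{v+i} = u_i mod 13, u_{i+1} = (u_i − a_{v+i})/13:
  u_0 = 7/4;  a_2 = 5;  u_1 = (u_0 − 5)/13 = -1/4
  u_1 = -1/4;  a_3 = 3;  u_2 = (u_1 − 3)/13 = -1/4
Digits: (0, 0, 5, 3).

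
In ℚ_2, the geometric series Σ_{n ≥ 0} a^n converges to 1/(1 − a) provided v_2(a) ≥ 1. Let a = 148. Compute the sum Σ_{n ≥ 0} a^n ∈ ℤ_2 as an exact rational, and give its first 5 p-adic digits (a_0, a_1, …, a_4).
Σ a^n = 1/(1 − a) = -1/147;  first 5 digits = (1, 0, 1, 0, 0)

v_2(a) = 2 ≥ 1, so the series converges in ℤ_2 to 1/(1 − a) = 1/(1 − 148) = -1/147. Expand this rational in ℤ_2: compute digits iteratively via d_i = x_i mod 2, x_{i+1} = (x_i − d_i)/2. The first 5 digits are (1, 0, 1, 0, 0).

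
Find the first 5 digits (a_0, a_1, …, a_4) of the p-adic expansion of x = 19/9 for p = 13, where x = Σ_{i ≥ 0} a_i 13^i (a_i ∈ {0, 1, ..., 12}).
(a_0, …, a_4) = (5, 7, 11, 2, 7)

v_13(19/9) = 0 (numerator and denominator both coprime to 13), so x ∈ ℤ_13^×. Compute digits iteratively via a_i = x_i mod 13, x_{i+1} = (x_i − a_i)/13, with x_0 = x:
  x_0 = 19/9;  a_0 = 5;  x_1 = (x_0 − 5)/13 = -2/9
  x_1 = -2/9;  a_1 = 7;  x_2 = (x_1 − 7)/13 = -5/9
  x_2 = -5/9;  a_2 = 11;  x_3 = (x_2 − 11)/13 = -8/9
  x_3 = -8/9;  a_3 = 2;  x_4 = (x_3 − 2)/13 = -2/9
  x_4 = -2/9;  a_4 = 7;  x_5 = (x_4 − 7)/13 = -5/9
Digits: (5, 7, 11, 2, 7).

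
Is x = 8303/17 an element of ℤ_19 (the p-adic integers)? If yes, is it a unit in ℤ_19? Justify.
x ∈ ℤ_19 but not a unit; v_19(x) = 2 > 0

ℤ_19 = {x ∈ ℚ_19 : v_19(x) ≥ 0} and ℤ_19^× = {x ∈ ℤ_19 : v_19(x) = 0}. Here v_19(8303/17) = v_19(num) − v_19(den) = 2; compare against these criteria.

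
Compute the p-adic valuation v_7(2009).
v_7(2009) = 2

v_7(n) is the largest exponent k such that 7^k divides n. Factor out: 2009 = 7^2 · 41. (Sign doesn't affect v_p.) So v_7(2009) = 2.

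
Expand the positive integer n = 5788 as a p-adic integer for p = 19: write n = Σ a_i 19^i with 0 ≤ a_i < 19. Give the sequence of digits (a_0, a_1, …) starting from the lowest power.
(a_0, a_1, …) = (12, 0, 16)

Repeated division by 19 gives the digits low-to-high: 5788 = 12 + 16·19^2. Digit sequence: (12, 0, 16).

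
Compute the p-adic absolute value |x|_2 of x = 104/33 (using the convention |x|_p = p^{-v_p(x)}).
|104/33|_2 = 1/8

Step 1 — compute v_2(x) by factoring powers of 2 out of the numerator and denominator: v_2(104/33) = 3. Step 2 — apply |x|_p = p^{-v_p(x)} = 2^{-3} = 1/8.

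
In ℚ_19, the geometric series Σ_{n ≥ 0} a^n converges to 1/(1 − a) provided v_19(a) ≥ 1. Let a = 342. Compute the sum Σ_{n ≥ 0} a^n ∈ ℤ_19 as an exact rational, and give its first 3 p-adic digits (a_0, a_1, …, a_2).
Σ a^n = 1/(1 − a) = -1/341;  first 3 digits = (1, 18, 1)

v_19(a) = 1 ≥ 1, so the series converges in ℤ_19 to 1/(1 − a) = 1/(1 − 342) = -1/341. Expand this rational in ℤ_19: compute digits iteratively via d_i = x_i mod 19, x_{i+1} = (x_i − d_i)/19. The first 3 digits are (1, 18, 1).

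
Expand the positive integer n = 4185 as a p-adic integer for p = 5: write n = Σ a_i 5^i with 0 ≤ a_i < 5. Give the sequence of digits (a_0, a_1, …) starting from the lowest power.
(a_0, a_1, …) = (0, 2, 2, 3, 1, 1)

Repeated division by 5 gives the digits low-to-high: 4185 = 2·5^1 + 2·5^2 + 3·5^3 + 1·5^4 + 1·5^5. Digit sequence: (0, 2, 2, 3, 1, 1).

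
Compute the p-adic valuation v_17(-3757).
v_17(-3757) = 2

v_17(n) is the largest exponent k such that 17^k divides n. Factor out: -3757 = -17^2 · 13. (Sign doesn't affect v_p.) So v_17(-3757) = 2.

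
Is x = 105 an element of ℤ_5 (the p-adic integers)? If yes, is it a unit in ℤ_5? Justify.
x ∈ ℤ_5 but not a unit; v_5(x) = 1 > 0

ℤ_5 = {x ∈ ℚ_5 : v_5(x) ≥ 0} and ℤ_5^× = {x ∈ ℤ_5 : v_5(x) = 0}. Here v_5(105) = v_5(num) − v_5(den) = 1; compare against these criteria.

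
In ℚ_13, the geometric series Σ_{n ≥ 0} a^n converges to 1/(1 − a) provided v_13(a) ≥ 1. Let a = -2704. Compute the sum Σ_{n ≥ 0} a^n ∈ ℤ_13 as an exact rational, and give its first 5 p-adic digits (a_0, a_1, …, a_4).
Σ a^n = 1/(1 − a) = 1/2705;  first 5 digits = (1, 0, 10, 11, 8)

v_13(a) = 2 ≥ 1, so the series converges in ℤ_13 to 1/(1 − a) = 1/(1 − (-2704)) = 1/2705. Expand this rational in ℤ_13: compute digits iteratively via d_i = x_i mod 13, x_{i+1} = (x_i − d_i)/13. The first 5 digits are (1, 0, 10, 11, 8).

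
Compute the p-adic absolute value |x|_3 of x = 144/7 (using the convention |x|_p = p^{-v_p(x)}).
|144/7|_3 = 1/9

Step 1 — compute v_3(x) by factoring powers of 3 out of the numerator and denominator: v_3(144/7) = 2. Step 2 — apply |x|_p = p^{-v_p(x)} = 3^{-2} = 1/9.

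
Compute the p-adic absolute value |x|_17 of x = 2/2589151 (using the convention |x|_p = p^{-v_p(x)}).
|2/2589151|_17 = 83521

Step 1 — compute v_17(x) by factoring powers of 17 out of the numerator and denominator: v_17(2/2589151) = -4. Step 2 — apply |x|_p = p^{-v_p(x)} = 17^{4} = 83521.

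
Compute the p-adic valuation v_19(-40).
v_19(-40) = 0

v_19(n) is the largest exponent k such that 19^k divides n. Factor out: -40 = -19^0 · 40. (Sign doesn't affect v_p.) So v_19(-40) = 0.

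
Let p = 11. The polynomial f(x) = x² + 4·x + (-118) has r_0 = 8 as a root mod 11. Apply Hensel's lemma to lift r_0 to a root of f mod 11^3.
r_2 = 602 (mod 1331)

Hensel: r_{i+1} = r_i − f(r_i)·(f′(r_i))^{-1} mod 11^{i+2}, f′(x) = 2x + 4. Iterate:
  r_0 = 8 (mod 11)
  r_1 = 118 (mod 121)
  r_2 = 602 (mod 1331)
Final: r = 602 satisfies f(r) ≡ 0 mod 11^3.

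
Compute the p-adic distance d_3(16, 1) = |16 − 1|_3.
d_3(16, 1) = 1/3

Step 1 — x − y = 16 − 1 = 15. Step 2 — v_3(15) = 1 (factor: 15 = (3^1 · 5); the sign does not affect v_p). Step 3 — |x − y|_3 = 3^{-1} = 1/3.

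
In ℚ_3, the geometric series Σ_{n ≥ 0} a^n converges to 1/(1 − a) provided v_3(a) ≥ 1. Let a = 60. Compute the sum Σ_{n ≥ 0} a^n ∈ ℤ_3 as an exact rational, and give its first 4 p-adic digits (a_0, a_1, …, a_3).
Σ a^n = 1/(1 − a) = -1/59;  first 4 digits = (1, 2, 1, 2)

v_3(a) = 1 ≥ 1, so the series converges in ℤ_3 to 1/(1 − a) = 1/(1 − 60) = -1/59. Expand this rational in ℤ_3: compute digits iteratively via d_i = x_i mod 3, x_{i+1} = (x_i − d_i)/3. The first 4 digits are (1, 2, 1, 2).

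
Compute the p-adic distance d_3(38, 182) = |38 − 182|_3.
d_3(38, 182) = 1/9

Step 1 — x − y = 38 − 182 = -144. Step 2 — v_3(-144) = 2 (factor: -144 = −(3^2 · 16); the sign does not affect v_p). Step 3 — |x − y|_3 = 3^{-2} = 1/9.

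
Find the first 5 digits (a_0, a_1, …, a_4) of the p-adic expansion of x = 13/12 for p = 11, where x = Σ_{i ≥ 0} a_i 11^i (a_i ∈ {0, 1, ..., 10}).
(a_0, …, a_4) = (2, 10, 0, 10, 0)

v_11(13/12) = 0 (numerator and denominator both coprime to 11), so x ∈ ℤ_11^×. Compute digits iteratively via a_i = x_i mod 11, x_{i+1} = (x_i − a_i)/11, with x_0 = x:
  x_0 = 13/12;  a_0 = 2;  x_1 = (x_0 − 2)/11 = -1/12
  x_1 = -1/12;  a_1 = 10;  x_2 = (x_1 − 10)/11 = -11/12
  x_2 = -11/12;  a_2 = 0;  x_3 = (x_2 − 0)/11 = -1/12
  x_3 = -1/12;  a_3 = 10;  x_4 = (x_3 − 10)/11 = -11/12
  x_4 = -11/12;  a_4 = 0;  x_5 = (x_4 − 0)/11 = -1/12
Digits: (2, 10, 0, 10, 0).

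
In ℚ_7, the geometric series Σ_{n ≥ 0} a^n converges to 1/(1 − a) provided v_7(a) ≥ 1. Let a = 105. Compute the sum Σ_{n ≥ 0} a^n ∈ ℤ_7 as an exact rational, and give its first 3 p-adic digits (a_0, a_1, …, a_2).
Σ a^n = 1/(1 − a) = -1/104;  first 3 digits = (1, 1, 3)

v_7(a) = 1 ≥ 1, so the series converges in ℤ_7 to 1/(1 − a) = 1/(1 − 105) = -1/104. Expand this rational in ℤ_7: compute digits iteratively via d_i = x_i mod 7, x_{i+1} = (x_i − d_i)/7. The first 3 digits are (1, 1, 3).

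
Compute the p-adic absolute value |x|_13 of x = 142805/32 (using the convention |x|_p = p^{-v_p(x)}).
|142805/32|_13 = 1/28561

Step 1 — compute v_13(x) by factoring powers of 13 out of the numerator and denominator: v_13(142805/32) = 4. Step 2 — apply |x|_p = p^{-v_p(x)} = 13^{-4} = 1/28561.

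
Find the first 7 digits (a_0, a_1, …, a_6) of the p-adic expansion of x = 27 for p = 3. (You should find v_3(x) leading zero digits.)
(a_0, …, a_6) = (0, 0, 0, 1, 0, 0, 0)

v_3(27) = 3, so a_0 = ... = a_2 = 0. Factor out: x = 3^3 · u with u = 1 a unit in ℤ_3. Expand u iteratively via a_{v+i} = u_i mod 3, u_{i+1} = (u_i − a_{v+i})/3:
  u_0 = 1;  a_3 = 1;  u_1 = (u_0 − 1)/3 = 0
  u_1 = 0;  a_4 = 0;  u_2 = (u_1 − 0)/3 = 0
  u_2 = 0;  a_5 = 0;  u_3 = (u_2 − 0)/3 = 0
  u_3 = 0;  a_6 = 0;  u_4 = (u_3 − 0)/3 = 0
Digits: (0, 0, 0, 1, 0, 0, 0).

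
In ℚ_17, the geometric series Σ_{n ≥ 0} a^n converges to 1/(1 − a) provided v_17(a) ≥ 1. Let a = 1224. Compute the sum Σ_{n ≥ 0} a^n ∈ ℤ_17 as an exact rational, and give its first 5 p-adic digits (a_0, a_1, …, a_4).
Σ a^n = 1/(1 − a) = -1/1223;  first 5 digits = (1, 4, 3, 12, 10)

v_17(a) = 1 ≥ 1, so the series converges in ℤ_17 to 1/(1 − a) = 1/(1 − 1224) = -1/1223. Expand this rational in ℤ_17: compute digits iteratively via d_i = x_i mod 17, x_{i+1} = (x_i − d_i)/17. The first 5 digits are (1, 4, 3, 12, 10).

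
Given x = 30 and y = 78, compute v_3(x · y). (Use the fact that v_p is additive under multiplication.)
v_3(2340) = 2

v_p(x) = 1 (factor: 30 = 3^1 · 10); v_p(y) = 1 (factor: 78 = 3^1 · 26). Additivity: v_p(xy) = v_p(x) + v_p(y) = 1 + 1 = 2. (Direct check: xy = 2340 = 3^2 · (260).)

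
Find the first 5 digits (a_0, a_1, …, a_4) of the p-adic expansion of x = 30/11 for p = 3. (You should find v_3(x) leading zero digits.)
(a_0, …, a_4) = (0, 2, 1, 2, 0)

v_3(30/11) = 1, so a_0 = ... = a_0 = 0. Factor out: x = 3^1 · u with u = 10/11 a unit in ℤ_3. Expand u iteratively via a_{v+i} = u_i mod 3, u_{i+1} = (u_i − a_{v+i})/3:
  u_0 = 10/11;  a_1 = 2;  u_1 = (u_0 − 2)/3 = -4/11
  u_1 = -4/11;  a_2 = 1;  u_2 = (u_1 − 1)/3 = -5/11
  u_2 = -5/11;  a_3 = 2;  u_3 = (u_2 − 2)/3 = -9/11
  u_3 = -9/11;  a_4 = 0;  u_4 = (u_3 − 0)/3 = -3/11
Digits: (0, 2, 1, 2, 0).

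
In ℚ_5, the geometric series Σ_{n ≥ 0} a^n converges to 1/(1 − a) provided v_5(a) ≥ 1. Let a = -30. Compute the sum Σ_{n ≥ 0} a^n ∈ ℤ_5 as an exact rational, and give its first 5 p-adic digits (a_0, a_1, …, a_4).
Σ a^n = 1/(1 − a) = 1/31;  first 5 digits = (1, 4, 4, 0, 4)

v_5(a) = 1 ≥ 1, so the series converges in ℤ_5 to 1/(1 − a) = 1/(1 − (-30)) = 1/31. Expand this rational in ℤ_5: compute digits iteratively via d_i = x_i mod 5, x_{i+1} = (x_i − d_i)/5. The first 5 digits are (1, 4, 4, 0, 4).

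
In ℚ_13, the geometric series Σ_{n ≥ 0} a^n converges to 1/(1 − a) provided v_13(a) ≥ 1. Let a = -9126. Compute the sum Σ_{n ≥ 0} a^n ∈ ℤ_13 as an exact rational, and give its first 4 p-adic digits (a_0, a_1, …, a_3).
Σ a^n = 1/(1 − a) = 1/9127;  first 4 digits = (1, 0, 11, 8)

v_13(a) = 2 ≥ 1, so the series converges in ℤ_13 to 1/(1 − a) = 1/(1 − (-9126)) = 1/9127. Expand this rational in ℤ_13: compute digits iteratively via d_i = x_i mod 13, x_{i+1} = (x_i − d_i)/13. The first 4 digits are (1, 0, 11, 8).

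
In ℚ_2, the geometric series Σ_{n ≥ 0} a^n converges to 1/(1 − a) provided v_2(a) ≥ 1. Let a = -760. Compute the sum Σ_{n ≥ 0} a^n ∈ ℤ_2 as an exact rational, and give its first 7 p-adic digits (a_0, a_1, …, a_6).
Σ a^n = 1/(1 − a) = 1/761;  first 7 digits = (1, 0, 0, 1, 0, 0, 1)

v_2(a) = 3 ≥ 1, so the series converges in ℤ_2 to 1/(1 − a) = 1/(1 − (-760)) = 1/761. Expand this rational in ℤ_2: compute digits iteratively via d_i = x_i mod 2, x_{i+1} = (x_i − d_i)/2. The first 7 digits are (1, 0, 0, 1, 0, 0, 1).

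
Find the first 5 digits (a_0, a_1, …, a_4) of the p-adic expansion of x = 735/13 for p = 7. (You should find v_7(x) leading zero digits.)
(a_0, …, a_4) = (0, 0, 6, 2, 5)

v_7(735/13) = 2, so a_0 = ... = a_1 = 0. Factor out: x = 7^2 · u with u = 15/13 a unit in ℤ_7. Expand u iteratively via a_{v+i} = u_i mod 7, u_{i+1} = (u_i − a_{v+i})/7:
  u_0 = 15/13;  a_2 = 6;  u_1 = (u_0 − 6)/7 = -9/13
  u_1 = -9/13;  a_3 = 2;  u_2 = (u_1 − 2)/7 = -5/13
  u_2 = -5/13;  a_4 = 5;  u_3 = (u_2 − 5)/7 = -10/13
Digits: (0, 0, 6, 2, 5).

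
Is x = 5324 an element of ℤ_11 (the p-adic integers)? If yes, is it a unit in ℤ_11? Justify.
x ∈ ℤ_11 but not a unit; v_11(x) = 3 > 0

ℤ_11 = {x ∈ ℚ_11 : v_11(x) ≥ 0} and ℤ_11^× = {x ∈ ℤ_11 : v_11(x) = 0}. Here v_11(5324) = v_11(num) − v_11(den) = 3; compare against these criteria.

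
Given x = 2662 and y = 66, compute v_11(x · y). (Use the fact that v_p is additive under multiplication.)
v_11(175692) = 4

v_p(x) = 3 (factor: 2662 = 11^3 · 2); v_p(y) = 1 (factor: 66 = 11^1 · 6). Additivity: v_p(xy) = v_p(x) + v_p(y) = 3 + 1 = 4. (Direct check: xy = 175692 = 11^4 · (12).)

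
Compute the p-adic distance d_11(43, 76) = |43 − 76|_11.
d_11(43, 76) = 1/11

Step 1 — x − y = 43 − 76 = -33. Step 2 — v_11(-33) = 1 (factor: -33 = −(11^1 · 3); the sign does not affect v_p). Step 3 — |x − y|_11 = 11^{-1} = 1/11.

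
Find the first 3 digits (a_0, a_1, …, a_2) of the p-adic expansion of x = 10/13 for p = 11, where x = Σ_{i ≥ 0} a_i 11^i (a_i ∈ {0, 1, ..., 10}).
(a_0, …, a_2) = (5, 3, 9)

v_11(10/13) = 0 (numerator and denominator both coprime to 11), so x ∈ ℤ_11^×. Compute digits iteratively via a_i = x_i mod 11, x_{i+1} = (x_i − a_i)/11, with x_0 = x:
  x_0 = 10/13;  a_0 = 5;  x_1 = (x_0 − 5)/11 = -5/13
  x_1 = -5/13;  a_1 = 3;  x_2 = (x_1 − 3)/11 = -4/13
  x_2 = -4/13;  a_2 = 9;  x_3 = (x_2 − 9)/11 = -11/13
Digits: (5, 3, 9).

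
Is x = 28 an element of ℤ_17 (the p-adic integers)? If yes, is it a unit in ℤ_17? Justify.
x ∈ ℤ_17^× (unit); v_17(x) = 0

ℤ_17 = {x ∈ ℚ_17 : v_17(x) ≥ 0} and ℤ_17^× = {x ∈ ℤ_17 : v_17(x) = 0}. Here v_17(28) = v_17(num) − v_17(den) = 0; compare against these criteria.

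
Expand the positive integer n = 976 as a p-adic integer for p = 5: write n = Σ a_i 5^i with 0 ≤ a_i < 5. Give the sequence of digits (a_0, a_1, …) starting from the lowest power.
(a_0, a_1, …) = (1, 0, 4, 2, 1)

Repeated division by 5 gives the digits low-to-high: 976 = 1 + 4·5^2 + 2·5^3 + 1·5^4. Digit sequence: (1, 0, 4, 2, 1).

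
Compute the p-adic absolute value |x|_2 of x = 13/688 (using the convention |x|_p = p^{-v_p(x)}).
|13/688|_2 = 16

Step 1 — compute v_2(x) by factoring powers of 2 out of the numerator and denominator: v_2(13/688) = -4. Step 2 — apply |x|_p = p^{-v_p(x)} = 2^{4} = 16.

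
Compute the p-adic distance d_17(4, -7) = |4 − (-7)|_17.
d_17(4, -7) = 1

Step 1 — x − y = 4 − (-7) = 11. Step 2 — v_17(11) = 0 (factor: 11 = (17^0 · 11); the sign does not affect v_p). Step 3 — |x − y|_17 = 17^{0} = 1.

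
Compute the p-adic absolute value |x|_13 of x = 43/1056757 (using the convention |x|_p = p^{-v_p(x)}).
|43/1056757|_13 = 28561

Step 1 — compute v_13(x) by factoring powers of 13 out of the numerator and denominator: v_13(43/1056757) = -4. Step 2 — apply |x|_p = p^{-v_p(x)} = 13^{4} = 28561.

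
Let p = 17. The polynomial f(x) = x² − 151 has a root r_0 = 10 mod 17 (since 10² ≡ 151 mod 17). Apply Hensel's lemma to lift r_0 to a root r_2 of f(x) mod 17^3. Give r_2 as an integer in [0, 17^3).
r_2 = 1472 (mod 4913)

Hensel's recurrence: r_{i+1} = r_i − f(r_i)·(f′(r_i))^{-1} mod 17^{i+2}, with f′(x) = 2x. Iterate:
  r_0 = 10 (mod 17)
  r_1 = 27 (mod 289)
  r_2 = 1472 (mod 4913)
Final: r_2 = 1472, and one checks f(r_2) ≡ 0 mod 17^3.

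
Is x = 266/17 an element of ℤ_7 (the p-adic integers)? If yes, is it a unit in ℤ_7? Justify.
x ∈ ℤ_7 but not a unit; v_7(x) = 1 > 0

ℤ_7 = {x ∈ ℚ_7 : v_7(x) ≥ 0} and ℤ_7^× = {x ∈ ℤ_7 : v_7(x) = 0}. Here v_7(266/17) = v_7(num) − v_7(den) = 1; compare against these criteria.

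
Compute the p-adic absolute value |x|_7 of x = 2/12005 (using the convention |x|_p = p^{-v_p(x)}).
|2/12005|_7 = 2401

Step 1 — compute v_7(x) by factoring powers of 7 out of the numerator and denominator: v_7(2/12005) = -4. Step 2 — apply |x|_p = p^{-v_p(x)} = 7^{4} = 2401.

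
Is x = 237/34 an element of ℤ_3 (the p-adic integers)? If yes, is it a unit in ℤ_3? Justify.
x ∈ ℤ_3 but not a unit; v_3(x) = 1 > 0

ℤ_3 = {x ∈ ℚ_3 : v_3(x) ≥ 0} and ℤ_3^× = {x ∈ ℤ_3 : v_3(x) = 0}. Here v_3(237/34) = v_3(num) − v_3(den) = 1; compare against these criteria.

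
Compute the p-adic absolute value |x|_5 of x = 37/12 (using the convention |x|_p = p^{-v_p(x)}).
|37/12|_5 = 1

Step 1 — compute v_5(x) by factoring powers of 5 out of the numerator and denominator: v_5(37/12) = 0. Step 2 — apply |x|_p = p^{-v_p(x)} = 5^{0} = 1.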